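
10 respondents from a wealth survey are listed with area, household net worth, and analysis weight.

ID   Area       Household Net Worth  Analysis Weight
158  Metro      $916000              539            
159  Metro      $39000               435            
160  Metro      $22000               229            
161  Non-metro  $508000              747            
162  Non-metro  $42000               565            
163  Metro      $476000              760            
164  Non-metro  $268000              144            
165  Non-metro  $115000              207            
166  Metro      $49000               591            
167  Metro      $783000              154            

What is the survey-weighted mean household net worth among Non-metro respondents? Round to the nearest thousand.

280000

Non-metro rows: 161, 162, 164, 165
Weighted sum = 465603000
Sum of weights = 747 + 565 + 144 + 207 = 1663
Weighted mean = 465603000 / 1663 = 279977.75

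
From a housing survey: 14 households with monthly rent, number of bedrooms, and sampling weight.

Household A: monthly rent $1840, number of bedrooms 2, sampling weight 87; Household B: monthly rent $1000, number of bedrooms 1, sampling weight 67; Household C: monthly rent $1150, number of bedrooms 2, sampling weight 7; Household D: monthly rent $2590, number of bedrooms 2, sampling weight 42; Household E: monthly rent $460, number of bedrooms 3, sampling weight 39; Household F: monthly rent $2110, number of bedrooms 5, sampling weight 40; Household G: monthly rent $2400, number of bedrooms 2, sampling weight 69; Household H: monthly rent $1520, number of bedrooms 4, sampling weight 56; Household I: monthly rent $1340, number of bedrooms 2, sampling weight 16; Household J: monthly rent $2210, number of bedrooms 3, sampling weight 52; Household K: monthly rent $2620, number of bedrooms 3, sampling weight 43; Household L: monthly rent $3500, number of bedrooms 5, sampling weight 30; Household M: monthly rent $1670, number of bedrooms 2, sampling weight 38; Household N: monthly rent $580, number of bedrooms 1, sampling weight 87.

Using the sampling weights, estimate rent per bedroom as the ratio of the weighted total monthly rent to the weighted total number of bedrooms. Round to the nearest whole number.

Σ wᵢ·y = 1164910
Σ wᵢ·x = 1648
Ratio = 1164910 / 1648 = 706.86286

707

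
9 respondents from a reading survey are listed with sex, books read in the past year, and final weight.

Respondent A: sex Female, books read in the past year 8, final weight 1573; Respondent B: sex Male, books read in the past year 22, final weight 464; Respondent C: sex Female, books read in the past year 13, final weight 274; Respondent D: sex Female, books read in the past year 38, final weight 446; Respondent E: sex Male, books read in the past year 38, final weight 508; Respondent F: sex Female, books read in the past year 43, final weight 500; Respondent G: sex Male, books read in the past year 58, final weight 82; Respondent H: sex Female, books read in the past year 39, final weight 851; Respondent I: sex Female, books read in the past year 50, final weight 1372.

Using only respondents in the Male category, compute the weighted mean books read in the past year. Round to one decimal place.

Male rows: B, E, G
Weighted sum = 22×464 + 38×508 + 58×82
  = 34268
Sum of weights = 464 + 508 + 82 = 1054
Weighted mean = 34268 / 1054 = 32.512334

32.5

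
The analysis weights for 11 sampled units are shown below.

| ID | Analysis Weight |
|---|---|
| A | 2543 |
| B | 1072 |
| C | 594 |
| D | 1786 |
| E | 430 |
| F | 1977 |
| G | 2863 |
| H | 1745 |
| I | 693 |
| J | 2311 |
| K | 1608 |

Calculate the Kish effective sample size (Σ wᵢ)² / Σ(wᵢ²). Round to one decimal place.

8.9

Σ wᵢ = 2543 + 1072 + 594 + 1786 + 430 + 1977 + 2863 + 1745 + 693 + 2311 + 1608 = 17622
Σ wᵢ² = 34900522
n_eff = 17622² / 34900522 = 310534884 / 34900522 = 8.8977146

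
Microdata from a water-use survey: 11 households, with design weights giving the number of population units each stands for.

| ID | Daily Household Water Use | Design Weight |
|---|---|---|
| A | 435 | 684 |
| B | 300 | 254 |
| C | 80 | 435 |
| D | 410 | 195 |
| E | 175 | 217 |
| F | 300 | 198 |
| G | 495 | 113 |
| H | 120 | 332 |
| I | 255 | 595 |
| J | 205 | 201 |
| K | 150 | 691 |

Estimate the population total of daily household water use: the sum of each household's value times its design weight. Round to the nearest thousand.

978000

Weighted total = 435×684 + 300×254 + 80×435 + 410×195 + 175×217 + 300×198 + 495×113 + 120×332 + 255×595 + 205×201 + 150×691
  = 297540 + 76200 + 34800 + 79950 + 37975 + 59400 + 55935 + 39840 + 151725 + 41205 + 103650 = 978220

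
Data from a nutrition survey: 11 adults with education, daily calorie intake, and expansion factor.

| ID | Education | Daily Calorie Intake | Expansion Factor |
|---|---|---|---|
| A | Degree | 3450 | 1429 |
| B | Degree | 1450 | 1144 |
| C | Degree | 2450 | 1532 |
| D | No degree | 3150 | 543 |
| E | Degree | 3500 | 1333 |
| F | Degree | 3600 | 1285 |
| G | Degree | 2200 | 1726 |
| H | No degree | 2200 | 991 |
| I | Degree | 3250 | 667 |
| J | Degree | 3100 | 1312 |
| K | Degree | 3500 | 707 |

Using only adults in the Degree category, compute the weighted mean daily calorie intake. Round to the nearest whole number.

2886

Degree rows: A, B, C, E, F, G, I, J, K
Weighted sum = 3450×1429 + 1450×1144 + 2450×1532 + 3500×1333 + 3600×1285 + 2200×1726 + 3250×667 + 3100×1312 + 3500×707
  = 4930050 + 1658800 + 3753400 + 4665500 + 4626000 + 3797200 + 2167750 + 4067200 + 2474500 = 32140400
Sum of weights = 1429 + 1144 + 1532 + 1333 + 1285 + 1726 + 667 + 1312 + 707 = 11135
Weighted mean = 32140400 / 11135 = 2886.4302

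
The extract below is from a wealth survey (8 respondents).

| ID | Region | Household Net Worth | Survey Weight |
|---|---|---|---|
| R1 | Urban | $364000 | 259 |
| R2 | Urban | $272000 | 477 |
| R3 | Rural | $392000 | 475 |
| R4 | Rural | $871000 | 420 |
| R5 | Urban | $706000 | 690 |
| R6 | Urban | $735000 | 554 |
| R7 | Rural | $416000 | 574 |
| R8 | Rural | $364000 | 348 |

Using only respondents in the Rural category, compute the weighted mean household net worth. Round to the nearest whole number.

504940

Rural rows: R3, R4, R7, R8
Weighted sum = 392000×475 + 871000×420 + 416000×574 + 364000×348
  = 186200000 + 365820000 + 238784000 + 126672000 = 917476000
Sum of weights = 475 + 420 + 574 + 348 = 1817
Weighted mean = 917476000 / 1817 = 504940.01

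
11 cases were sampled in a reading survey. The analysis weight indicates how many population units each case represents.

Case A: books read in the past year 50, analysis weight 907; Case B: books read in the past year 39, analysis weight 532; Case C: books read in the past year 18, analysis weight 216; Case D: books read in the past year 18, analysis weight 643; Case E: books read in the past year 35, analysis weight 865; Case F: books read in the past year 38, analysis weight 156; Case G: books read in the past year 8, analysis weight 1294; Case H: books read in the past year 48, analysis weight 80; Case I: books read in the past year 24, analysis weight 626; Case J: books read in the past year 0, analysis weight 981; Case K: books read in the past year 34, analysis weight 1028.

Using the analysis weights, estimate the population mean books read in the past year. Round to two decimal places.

24.83

Weighted sum = 50×907 + 39×532 + 18×216 + 18×643 + 35×865 + 38×156 + 8×1294 + 48×80 + 24×626 + 0×981 + 34×1028
  = 45350 + 20748 + 3888 + 11574 + 30275 + 5928 + 10352 + 3840 + 15024 + 0 + 34952 = 181931
Sum of weights = 907 + 532 + 216 + 643 + 865 + 156 + 1294 + 80 + 626 + 981 + 1028 = 7328
Weighted mean = 181931 / 7328 = 24.826829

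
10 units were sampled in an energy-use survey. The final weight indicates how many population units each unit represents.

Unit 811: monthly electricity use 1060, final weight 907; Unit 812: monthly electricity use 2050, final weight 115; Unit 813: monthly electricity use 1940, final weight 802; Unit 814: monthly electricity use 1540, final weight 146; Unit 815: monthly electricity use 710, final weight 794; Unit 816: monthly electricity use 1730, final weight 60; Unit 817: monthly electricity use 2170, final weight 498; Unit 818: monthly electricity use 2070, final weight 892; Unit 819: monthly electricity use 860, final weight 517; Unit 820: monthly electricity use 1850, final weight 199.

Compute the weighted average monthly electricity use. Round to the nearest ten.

1500

Weighted sum = 1060×907 + 2050×115 + 1940×802 + 1540×146 + 710×794 + 1730×60 + 2170×498 + 2070×892 + 860×517 + 1850×199
  = 7385300
Sum of weights = 907 + 115 + 802 + 146 + 794 + 60 + 498 + 892 + 517 + 199 = 4930
Weighted mean = 7385300 / 4930 = 1498.0325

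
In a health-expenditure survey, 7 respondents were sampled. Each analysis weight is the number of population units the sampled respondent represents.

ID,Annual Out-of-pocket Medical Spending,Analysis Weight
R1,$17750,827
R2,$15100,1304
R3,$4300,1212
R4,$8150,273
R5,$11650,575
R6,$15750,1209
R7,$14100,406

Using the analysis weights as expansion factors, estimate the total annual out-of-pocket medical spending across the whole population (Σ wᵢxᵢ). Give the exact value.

Weighted total = 17750×827 + 15100×1304 + 4300×1212 + 8150×273 + 11650×575 + 15750×1209 + 14100×406
  = 14679250 + 19690400 + 5211600 + 2224950 + 6698750 + 19041750 + 5724600 = 73271300

73271300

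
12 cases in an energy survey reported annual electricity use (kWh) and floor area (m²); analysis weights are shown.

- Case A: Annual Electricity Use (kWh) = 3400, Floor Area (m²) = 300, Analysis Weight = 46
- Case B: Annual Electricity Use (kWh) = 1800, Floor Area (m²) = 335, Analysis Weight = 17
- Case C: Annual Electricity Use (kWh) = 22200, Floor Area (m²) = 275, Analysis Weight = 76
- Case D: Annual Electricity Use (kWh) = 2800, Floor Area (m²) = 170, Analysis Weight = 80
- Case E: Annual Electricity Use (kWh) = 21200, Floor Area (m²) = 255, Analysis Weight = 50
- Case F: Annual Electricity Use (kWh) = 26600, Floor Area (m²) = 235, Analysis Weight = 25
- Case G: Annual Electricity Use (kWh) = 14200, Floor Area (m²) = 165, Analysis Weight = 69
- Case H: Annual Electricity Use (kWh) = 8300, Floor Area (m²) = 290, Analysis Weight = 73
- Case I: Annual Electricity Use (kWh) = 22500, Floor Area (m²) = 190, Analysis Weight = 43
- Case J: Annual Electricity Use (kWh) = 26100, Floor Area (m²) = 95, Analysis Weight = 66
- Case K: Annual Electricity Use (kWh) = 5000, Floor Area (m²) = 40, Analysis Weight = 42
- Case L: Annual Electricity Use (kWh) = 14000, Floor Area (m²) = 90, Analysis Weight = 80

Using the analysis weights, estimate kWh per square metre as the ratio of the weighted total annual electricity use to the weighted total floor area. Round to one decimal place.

73.4

Σ wᵢ·y = 3400×46 + 1800×17 + 22200×76 + 2800×80 + 21200×50 + 26600×25 + 14200×69 + 8300×73 + 22500×43 + 26100×66 + 5000×42 + 14000×80
  = 156400 + 30600 + 1687200 + 224000 + 1060000 + 665000 + 979800 + 605900 + 967500 + 1722600 + 210000 + 1120000 = 9429000
Σ wᵢ·x = 300×46 + 335×17 + 275×76 + 170×80 + 255×50 + 235×25 + 165×69 + 290×73 + 190×43 + 95×66 + 40×42 + 90×80
  = 13800 + 5695 + 20900 + 13600 + 12750 + 5875 + 11385 + 21170 + 8170 + 6270 + 1680 + 7200 = 128495
Ratio = 9429000 / 128495 = 73.380287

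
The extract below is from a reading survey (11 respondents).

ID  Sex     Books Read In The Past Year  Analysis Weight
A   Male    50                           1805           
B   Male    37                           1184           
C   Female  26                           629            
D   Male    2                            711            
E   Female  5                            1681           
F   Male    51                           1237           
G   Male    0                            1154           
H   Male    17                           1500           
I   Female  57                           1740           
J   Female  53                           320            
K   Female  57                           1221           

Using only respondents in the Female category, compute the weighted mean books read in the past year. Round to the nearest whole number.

Female rows: C, E, I, J, K
Weighted sum = 26×629 + 5×1681 + 57×1740 + 53×320 + 57×1221
  = 16354 + 8405 + 99180 + 16960 + 69597 = 210496
Sum of weights = 629 + 1681 + 1740 + 320 + 1221 = 5591
Weighted mean = 210496 / 5591 = 37.649079

38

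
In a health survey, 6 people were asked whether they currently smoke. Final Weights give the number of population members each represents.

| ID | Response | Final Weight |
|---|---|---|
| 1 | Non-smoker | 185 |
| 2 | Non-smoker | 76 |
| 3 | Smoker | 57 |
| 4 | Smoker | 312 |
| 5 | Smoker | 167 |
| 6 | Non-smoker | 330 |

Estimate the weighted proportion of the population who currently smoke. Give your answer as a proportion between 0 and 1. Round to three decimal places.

Sum of weights for 'Smoker' = 57 + 312 + 167 = 536
Total weight = 185 + 76 + 57 + 312 + 167 + 330 = 1127
Weighted proportion = 536 / 1127 = 0.47559894

0.476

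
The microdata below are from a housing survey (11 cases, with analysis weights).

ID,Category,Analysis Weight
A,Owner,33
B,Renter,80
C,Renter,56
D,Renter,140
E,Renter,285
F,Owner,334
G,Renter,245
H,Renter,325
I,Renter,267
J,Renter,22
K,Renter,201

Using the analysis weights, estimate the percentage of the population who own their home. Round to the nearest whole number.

Sum of weights for 'Owner' = 33 + 334 = 367
Total weight = 33 + 80 + 56 + 140 + 285 + 334 + 245 + 325 + 267 + 22 + 201 = 1988
Weighted proportion = 367 / 1988 = 0.18460765 → 18.460765%

18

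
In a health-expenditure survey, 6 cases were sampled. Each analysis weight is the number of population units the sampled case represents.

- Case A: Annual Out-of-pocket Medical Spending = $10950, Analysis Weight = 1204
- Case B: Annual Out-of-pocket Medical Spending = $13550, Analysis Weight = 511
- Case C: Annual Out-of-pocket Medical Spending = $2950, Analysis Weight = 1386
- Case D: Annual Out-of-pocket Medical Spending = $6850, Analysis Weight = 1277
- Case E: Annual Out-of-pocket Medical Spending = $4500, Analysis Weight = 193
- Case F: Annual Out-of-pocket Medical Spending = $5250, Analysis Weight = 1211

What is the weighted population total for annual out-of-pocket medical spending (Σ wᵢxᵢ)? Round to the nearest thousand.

Weighted total = 40170250

40170000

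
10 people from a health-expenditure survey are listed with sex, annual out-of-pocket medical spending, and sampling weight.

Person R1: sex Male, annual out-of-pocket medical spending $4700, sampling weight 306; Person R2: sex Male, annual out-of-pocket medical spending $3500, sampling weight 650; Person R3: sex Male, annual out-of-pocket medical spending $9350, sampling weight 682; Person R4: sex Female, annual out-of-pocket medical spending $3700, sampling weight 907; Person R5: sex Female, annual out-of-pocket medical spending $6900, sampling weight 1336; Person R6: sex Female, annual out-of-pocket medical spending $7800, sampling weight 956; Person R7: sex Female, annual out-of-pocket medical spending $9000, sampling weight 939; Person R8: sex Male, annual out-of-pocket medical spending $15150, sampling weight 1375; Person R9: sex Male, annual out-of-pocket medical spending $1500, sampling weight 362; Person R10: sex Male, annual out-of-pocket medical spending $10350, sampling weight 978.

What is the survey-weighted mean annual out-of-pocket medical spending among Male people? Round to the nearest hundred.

Male rows: R1, R2, R3, R8, R9, R10
Weighted sum = 4700×306 + 3500×650 + 9350×682 + 15150×1375 + 1500×362 + 10350×978
  = 41586450
Sum of weights = 4353
Weighted mean = 41586450 / 4353 = 9553.5148

9600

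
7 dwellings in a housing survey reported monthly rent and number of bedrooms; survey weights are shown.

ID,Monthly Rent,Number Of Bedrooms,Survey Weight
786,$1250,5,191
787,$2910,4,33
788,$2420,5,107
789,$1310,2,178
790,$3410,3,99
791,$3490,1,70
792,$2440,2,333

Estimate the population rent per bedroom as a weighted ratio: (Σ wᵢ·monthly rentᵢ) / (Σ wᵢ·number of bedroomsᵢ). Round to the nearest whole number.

Σ wᵢ·y = 1250×191 + 2910×33 + 2420×107 + 1310×178 + 3410×99 + 3490×70 + 2440×333
  = 238750 + 96030 + 258940 + 233180 + 337590 + 244300 + 812520 = 2221310
Σ wᵢ·x = 5×191 + 4×33 + 5×107 + 2×178 + 3×99 + 1×70 + 2×333
  = 3011
Ratio = 2221310 / 3011 = 737.73165

738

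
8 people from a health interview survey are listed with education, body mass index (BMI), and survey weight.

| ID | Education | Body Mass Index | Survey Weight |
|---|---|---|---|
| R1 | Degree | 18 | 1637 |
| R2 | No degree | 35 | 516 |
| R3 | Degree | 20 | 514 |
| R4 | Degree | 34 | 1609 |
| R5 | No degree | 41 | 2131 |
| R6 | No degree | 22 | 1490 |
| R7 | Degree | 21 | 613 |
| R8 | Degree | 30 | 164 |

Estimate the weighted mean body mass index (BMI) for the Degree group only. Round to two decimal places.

Degree rows: R1, R3, R4, R7, R8
Weighted sum = 18×1637 + 20×514 + 34×1609 + 21×613 + 30×164
  = 29466 + 10280 + 54706 + 12873 + 4920 = 112245
Sum of weights = 1637 + 514 + 1609 + 613 + 164 = 4537
Weighted mean = 112245 / 4537 = 24.739916

24.74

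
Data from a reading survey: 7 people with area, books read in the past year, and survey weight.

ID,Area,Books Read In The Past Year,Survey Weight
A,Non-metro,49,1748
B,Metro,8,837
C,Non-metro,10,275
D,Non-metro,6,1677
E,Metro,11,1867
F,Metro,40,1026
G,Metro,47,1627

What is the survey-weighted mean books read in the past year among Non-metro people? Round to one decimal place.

Non-metro rows: A, C, D
Weighted sum = 49×1748 + 10×275 + 6×1677
  = 85652 + 2750 + 10062 = 98464
Sum of weights = 1748 + 275 + 1677 = 3700
Weighted mean = 98464 / 3700 = 26.611892

26.6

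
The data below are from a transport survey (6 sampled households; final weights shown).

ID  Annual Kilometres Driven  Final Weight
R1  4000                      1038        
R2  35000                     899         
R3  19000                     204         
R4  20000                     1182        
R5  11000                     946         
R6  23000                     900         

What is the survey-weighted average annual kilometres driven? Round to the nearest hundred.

18200

Weighted sum = 4000×1038 + 35000×899 + 19000×204 + 20000×1182 + 11000×946 + 23000×900
  = 4152000 + 31465000 + 3876000 + 23640000 + 10406000 + 20700000 = 94239000
Sum of weights = 1038 + 899 + 204 + 1182 + 946 + 900 = 5169
Weighted mean = 94239000 / 5169 = 18231.573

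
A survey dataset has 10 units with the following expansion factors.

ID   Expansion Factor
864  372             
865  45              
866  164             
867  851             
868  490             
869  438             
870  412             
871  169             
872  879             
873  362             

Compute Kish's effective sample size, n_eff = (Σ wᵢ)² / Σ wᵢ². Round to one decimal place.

Σ wᵢ = 372 + 45 + 164 + 851 + 490 + 438 + 412 + 169 + 879 + 362 = 4182
Σ wᵢ² = 138384 + 2025 + 26896 + 724201 + 240100 + 191844 + 169744 + 28561 + 772641 + 131044 = 2425440
n_eff = 4182² / 2425440 = 17489124 / 2425440 = 7.2107016

7.2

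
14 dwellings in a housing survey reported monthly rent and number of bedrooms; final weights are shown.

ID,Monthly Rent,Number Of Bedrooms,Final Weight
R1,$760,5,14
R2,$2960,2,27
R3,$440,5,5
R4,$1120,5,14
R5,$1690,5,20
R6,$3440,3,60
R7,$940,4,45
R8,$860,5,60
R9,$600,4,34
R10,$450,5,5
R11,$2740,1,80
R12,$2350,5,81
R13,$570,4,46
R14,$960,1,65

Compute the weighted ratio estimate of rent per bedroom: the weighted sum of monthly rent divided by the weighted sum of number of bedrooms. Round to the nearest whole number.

514

Σ wᵢ·y = 963360
Σ wᵢ·x = 1874
Ratio = 963360 / 1874 = 514.06617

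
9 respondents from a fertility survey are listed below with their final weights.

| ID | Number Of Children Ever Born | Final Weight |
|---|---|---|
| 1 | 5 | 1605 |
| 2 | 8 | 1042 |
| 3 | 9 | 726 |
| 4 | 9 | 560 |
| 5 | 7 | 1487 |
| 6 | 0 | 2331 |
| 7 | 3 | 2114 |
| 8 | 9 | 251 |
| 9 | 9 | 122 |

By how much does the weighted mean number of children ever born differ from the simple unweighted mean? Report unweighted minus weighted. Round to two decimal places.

1.86

Unweighted sum = 59
Unweighted mean = 59 / 9 = 6.5555556
Weighted sum = 5×1605 + 8×1042 + 9×726 + 9×560 + 7×1487 + 0×2331 + 3×2114 + 9×251 + 9×122
  = 8025 + 8336 + 6534 + 5040 + 10409 + 0 + 6342 + 2259 + 1098 = 48043
Sum of weights = 1605 + 1042 + 726 + 560 + 1487 + 2331 + 2114 + 251 + 122 = 10238
Weighted mean = 48043 / 10238 = 4.6926157
Difference (unweighted minus weighted) = 1.8629398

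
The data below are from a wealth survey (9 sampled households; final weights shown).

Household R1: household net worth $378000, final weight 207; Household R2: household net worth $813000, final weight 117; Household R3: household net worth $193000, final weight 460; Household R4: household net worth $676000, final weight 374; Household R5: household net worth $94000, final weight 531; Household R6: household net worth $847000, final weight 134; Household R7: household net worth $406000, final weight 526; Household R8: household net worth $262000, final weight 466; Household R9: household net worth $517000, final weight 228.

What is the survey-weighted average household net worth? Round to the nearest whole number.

371971

Weighted sum = 378000×207 + 813000×117 + 193000×460 + 676000×374 + 94000×531 + 847000×134 + 406000×526 + 262000×466 + 517000×228
  = 78246000 + 95121000 + 88780000 + 252824000 + 49914000 + 113498000 + 213556000 + 122092000 + 117876000 = 1131907000
Sum of weights = 207 + 117 + 460 + 374 + 531 + 134 + 526 + 466 + 228 = 3043
Weighted mean = 1131907000 / 3043 = 371970.75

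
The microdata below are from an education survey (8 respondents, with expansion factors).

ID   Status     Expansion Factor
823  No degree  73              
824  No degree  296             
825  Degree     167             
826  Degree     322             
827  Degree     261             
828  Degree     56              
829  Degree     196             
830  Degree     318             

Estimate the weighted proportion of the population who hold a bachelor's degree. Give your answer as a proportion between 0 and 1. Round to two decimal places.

Sum of weights for 'Degree' = 167 + 322 + 261 + 56 + 196 + 318 = 1320
Total weight = 1689
Weighted proportion = 1320 / 1689 = 0.78152753

0.78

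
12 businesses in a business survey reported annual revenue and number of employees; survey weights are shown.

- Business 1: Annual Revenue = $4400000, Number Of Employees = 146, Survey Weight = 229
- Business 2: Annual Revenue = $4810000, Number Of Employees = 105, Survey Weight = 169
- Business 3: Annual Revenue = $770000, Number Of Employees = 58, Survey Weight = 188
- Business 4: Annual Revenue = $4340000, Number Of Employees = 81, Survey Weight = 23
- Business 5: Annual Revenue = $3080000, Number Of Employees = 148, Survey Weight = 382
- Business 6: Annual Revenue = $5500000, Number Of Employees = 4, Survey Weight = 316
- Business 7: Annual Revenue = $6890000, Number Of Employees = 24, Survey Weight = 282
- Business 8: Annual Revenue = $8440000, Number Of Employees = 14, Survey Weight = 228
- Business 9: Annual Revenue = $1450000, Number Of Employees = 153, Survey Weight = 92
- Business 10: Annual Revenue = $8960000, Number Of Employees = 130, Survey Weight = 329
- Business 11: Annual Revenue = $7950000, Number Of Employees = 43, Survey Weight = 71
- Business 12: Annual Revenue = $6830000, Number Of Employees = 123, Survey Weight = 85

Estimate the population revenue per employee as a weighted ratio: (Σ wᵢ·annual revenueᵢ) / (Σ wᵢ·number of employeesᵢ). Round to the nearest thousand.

65000

Σ wᵢ·y = 4400000×229 + 4810000×169 + 770000×188 + 4340000×23 + 3080000×382 + 5500000×316 + 6890000×282 + 8440000×228 + 1450000×92 + 8960000×329 + 7950000×71 + 6830000×85
  = 1007600000 + 812890000 + 144760000 + 99820000 + 1176560000 + 1738000000 + 1942980000 + 1924320000 + 133400000 + 2947840000 + 564450000 + 580550000 = 13073170000
Σ wᵢ·x = 146×229 + 105×169 + 58×188 + 81×23 + 148×382 + 4×316 + 24×282 + 14×228 + 153×92 + 130×329 + 43×71 + 123×85
  = 202060
Ratio = 13073170000 / 202060 = 64699.446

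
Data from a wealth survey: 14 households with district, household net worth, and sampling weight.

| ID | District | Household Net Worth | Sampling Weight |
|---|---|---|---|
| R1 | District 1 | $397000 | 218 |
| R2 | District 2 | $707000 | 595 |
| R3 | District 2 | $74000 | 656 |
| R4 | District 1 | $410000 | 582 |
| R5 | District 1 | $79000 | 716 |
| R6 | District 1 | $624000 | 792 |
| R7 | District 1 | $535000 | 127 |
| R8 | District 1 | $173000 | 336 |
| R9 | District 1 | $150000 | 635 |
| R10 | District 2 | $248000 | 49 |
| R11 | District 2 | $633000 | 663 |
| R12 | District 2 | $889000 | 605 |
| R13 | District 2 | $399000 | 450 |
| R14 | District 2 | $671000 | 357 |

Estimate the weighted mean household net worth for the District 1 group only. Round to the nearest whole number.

District 1 rows: R1, R4, R5, R6, R7, R8, R9
Weighted sum = 397000×218 + 410000×582 + 79000×716 + 624000×792 + 535000×127 + 173000×336 + 150000×635
  = 86546000 + 238620000 + 56564000 + 494208000 + 67945000 + 58128000 + 95250000 = 1097261000
Sum of weights = 3406
Weighted mean = 1097261000 / 3406 = 322155.31

322155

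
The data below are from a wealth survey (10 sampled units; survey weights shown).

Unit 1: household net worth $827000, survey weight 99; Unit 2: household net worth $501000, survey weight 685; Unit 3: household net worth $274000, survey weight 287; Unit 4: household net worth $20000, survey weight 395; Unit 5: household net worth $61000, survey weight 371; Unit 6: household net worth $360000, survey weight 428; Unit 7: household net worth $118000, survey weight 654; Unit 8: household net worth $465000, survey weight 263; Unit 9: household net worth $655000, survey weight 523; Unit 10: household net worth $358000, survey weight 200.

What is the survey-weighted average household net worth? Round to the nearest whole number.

333403

Weighted sum = 827000×99 + 501000×685 + 274000×287 + 20000×395 + 61000×371 + 360000×428 + 118000×654 + 465000×263 + 655000×523 + 358000×200
  = 1301939000
Sum of weights = 99 + 685 + 287 + 395 + 371 + 428 + 654 + 263 + 523 + 200 = 3905
Weighted mean = 1301939000 / 3905 = 333403.07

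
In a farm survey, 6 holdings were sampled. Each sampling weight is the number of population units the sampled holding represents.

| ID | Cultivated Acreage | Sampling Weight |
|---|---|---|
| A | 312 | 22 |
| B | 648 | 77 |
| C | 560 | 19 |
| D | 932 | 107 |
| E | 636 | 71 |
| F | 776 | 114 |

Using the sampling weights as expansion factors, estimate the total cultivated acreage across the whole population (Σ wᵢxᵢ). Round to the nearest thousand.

301000

Weighted total = 312×22 + 648×77 + 560×19 + 932×107 + 636×71 + 776×114
  = 6864 + 49896 + 10640 + 99724 + 45156 + 88464 = 300744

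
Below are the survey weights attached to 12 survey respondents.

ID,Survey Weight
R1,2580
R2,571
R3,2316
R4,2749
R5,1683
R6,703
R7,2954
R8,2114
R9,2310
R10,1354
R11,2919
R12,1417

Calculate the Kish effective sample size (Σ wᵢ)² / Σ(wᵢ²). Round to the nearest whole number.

10

Σ wᵢ = 2580 + 571 + 2316 + 2749 + 1683 + 703 + 2954 + 2114 + 2310 + 1354 + 2919 + 1417 = 23670
Σ wᵢ² = 54122974
n_eff = 23670² / 54122974 = 560268900 / 54122974 = 10.351776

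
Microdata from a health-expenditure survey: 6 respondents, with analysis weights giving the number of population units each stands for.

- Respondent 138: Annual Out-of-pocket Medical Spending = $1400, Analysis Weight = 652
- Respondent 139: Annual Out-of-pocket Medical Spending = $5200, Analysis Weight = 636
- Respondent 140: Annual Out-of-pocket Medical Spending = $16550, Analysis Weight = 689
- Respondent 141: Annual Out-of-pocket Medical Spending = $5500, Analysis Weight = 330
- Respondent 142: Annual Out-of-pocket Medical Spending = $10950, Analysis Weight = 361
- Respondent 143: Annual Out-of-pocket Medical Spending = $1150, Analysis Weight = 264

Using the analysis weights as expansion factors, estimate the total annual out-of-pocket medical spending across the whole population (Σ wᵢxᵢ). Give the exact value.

21694500

Weighted total = 1400×652 + 5200×636 + 16550×689 + 5500×330 + 10950×361 + 1150×264
  = 21694500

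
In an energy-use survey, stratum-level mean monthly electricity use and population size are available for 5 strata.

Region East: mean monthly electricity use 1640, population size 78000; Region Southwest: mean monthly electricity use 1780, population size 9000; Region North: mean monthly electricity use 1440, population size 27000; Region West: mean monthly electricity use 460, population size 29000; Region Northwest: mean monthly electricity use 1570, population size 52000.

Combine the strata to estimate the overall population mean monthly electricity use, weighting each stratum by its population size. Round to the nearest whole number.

1425

Σ Nₕ·x̄ₕ = 1640×78000 + 1780×9000 + 1440×27000 + 460×29000 + 1570×52000
  = 127920000 + 16020000 + 38880000 + 13340000 + 81640000 = 277800000
Σ Nₕ = 78000 + 9000 + 27000 + 29000 + 52000 = 195000
Overall mean = 277800000 / 195000 = 1424.6154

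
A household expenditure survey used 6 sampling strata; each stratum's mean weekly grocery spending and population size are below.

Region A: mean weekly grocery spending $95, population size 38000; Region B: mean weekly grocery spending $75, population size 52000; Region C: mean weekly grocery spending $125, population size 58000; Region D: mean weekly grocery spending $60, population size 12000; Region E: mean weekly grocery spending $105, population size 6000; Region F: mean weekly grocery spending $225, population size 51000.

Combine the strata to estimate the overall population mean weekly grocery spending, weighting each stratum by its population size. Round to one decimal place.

127.1

Σ Nₕ·x̄ₕ = 27585000
Σ Nₕ = 38000 + 52000 + 58000 + 12000 + 6000 + 51000 = 217000
Overall mean = 27585000 / 217000 = 127.11982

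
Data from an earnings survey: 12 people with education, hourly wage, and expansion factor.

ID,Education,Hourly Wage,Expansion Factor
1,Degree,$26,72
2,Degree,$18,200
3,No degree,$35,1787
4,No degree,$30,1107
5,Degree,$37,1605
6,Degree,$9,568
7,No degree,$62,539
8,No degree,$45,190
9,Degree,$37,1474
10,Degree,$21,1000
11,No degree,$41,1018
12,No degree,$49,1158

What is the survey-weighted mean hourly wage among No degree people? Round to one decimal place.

40.7

No degree rows: 3, 4, 7, 8, 11, 12
Weighted sum = 236203
Sum of weights = 1787 + 1107 + 539 + 190 + 1018 + 1158 = 5799
Weighted mean = 236203 / 5799 = 40.731678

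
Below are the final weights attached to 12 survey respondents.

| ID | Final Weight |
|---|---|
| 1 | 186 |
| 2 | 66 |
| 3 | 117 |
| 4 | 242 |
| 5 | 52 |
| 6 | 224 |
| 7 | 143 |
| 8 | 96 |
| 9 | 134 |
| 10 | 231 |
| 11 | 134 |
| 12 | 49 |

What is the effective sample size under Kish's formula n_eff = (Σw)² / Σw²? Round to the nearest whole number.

Σ wᵢ = 186 + 66 + 117 + 242 + 52 + 224 + 143 + 96 + 134 + 231 + 134 + 49 = 1674
Σ wᵢ² = 285424
n_eff = 1674² / 285424 = 2802276 / 285424 = 9.817941

10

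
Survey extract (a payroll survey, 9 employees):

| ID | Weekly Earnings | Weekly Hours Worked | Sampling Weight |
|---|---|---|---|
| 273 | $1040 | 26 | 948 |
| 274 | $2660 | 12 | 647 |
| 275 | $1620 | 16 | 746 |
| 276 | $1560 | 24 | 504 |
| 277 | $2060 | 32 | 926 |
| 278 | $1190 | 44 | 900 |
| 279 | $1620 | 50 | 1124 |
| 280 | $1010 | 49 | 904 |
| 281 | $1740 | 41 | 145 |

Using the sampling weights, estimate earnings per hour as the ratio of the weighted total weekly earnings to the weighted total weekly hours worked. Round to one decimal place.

46.0

Σ wᵢ·y = 1040×948 + 2660×647 + 1620×746 + 1560×504 + 2060×926 + 1190×900 + 1620×1124 + 1010×904 + 1740×145
  = 10666480
Σ wᵢ·x = 26×948 + 12×647 + 16×746 + 24×504 + 32×926 + 44×900 + 50×1124 + 49×904 + 41×145
  = 24648 + 7764 + 11936 + 12096 + 29632 + 39600 + 56200 + 44296 + 5945 = 232117
Ratio = 10666480 / 232117 = 45.953032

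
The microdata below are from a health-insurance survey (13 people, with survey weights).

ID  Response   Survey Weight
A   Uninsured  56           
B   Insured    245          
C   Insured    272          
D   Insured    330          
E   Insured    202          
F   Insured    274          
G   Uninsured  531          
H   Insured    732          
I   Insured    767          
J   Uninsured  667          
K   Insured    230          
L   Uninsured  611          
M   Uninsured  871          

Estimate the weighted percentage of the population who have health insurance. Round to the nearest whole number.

53

Sum of weights for 'Insured' = 245 + 272 + 330 + 202 + 274 + 732 + 767 + 230 = 3052
Total weight = 5788
Weighted proportion = 3052 / 5788 = 0.52729786 → 52.729786%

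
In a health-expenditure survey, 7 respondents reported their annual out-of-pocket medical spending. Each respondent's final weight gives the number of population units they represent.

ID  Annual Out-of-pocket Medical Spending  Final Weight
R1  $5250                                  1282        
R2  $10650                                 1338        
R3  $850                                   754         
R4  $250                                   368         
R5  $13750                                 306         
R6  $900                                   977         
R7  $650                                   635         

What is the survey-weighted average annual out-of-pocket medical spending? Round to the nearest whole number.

4808

Weighted sum = 5250×1282 + 10650×1338 + 850×754 + 250×368 + 13750×306 + 900×977 + 650×635
  = 27212650
Sum of weights = 5660
Weighted mean = 27212650 / 5660 = 4807.8887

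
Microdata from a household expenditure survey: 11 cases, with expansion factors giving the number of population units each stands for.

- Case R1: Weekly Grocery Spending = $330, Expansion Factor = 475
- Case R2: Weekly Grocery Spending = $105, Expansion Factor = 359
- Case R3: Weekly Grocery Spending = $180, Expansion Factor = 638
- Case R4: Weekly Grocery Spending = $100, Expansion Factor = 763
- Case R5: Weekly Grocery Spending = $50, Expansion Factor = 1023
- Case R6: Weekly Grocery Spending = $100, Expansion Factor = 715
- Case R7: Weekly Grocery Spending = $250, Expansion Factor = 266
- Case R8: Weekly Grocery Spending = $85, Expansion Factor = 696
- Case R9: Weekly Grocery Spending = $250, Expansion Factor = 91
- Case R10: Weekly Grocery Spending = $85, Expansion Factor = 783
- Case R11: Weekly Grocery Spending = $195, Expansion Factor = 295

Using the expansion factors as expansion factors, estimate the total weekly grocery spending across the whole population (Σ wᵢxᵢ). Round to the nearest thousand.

Weighted total = 330×475 + 105×359 + 180×638 + 100×763 + 50×1023 + 100×715 + 250×266 + 85×696 + 250×91 + 85×783 + 195×295
  = 780725

781000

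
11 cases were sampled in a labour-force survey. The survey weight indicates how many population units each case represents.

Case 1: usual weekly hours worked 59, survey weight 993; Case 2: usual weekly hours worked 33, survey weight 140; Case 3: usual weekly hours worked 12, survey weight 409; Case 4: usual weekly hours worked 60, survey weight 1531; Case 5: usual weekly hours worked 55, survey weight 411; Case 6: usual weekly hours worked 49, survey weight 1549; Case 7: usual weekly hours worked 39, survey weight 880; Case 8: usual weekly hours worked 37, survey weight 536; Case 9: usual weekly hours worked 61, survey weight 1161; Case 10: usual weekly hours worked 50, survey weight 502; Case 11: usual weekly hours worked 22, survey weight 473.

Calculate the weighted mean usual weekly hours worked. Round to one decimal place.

48.8

Weighted sum = 59×993 + 33×140 + 12×409 + 60×1531 + 55×411 + 49×1549 + 39×880 + 37×536 + 61×1161 + 50×502 + 22×473
  = 418960
Sum of weights = 993 + 140 + 409 + 1531 + 411 + 1549 + 880 + 536 + 1161 + 502 + 473 = 8585
Weighted mean = 418960 / 8585 = 48.801398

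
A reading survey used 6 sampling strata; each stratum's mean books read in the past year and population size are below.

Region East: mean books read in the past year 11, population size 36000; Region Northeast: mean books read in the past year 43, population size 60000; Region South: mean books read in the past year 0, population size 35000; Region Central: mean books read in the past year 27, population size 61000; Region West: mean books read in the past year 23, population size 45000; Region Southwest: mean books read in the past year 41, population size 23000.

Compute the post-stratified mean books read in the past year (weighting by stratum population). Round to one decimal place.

25.4

Σ Nₕ·x̄ₕ = 11×36000 + 43×60000 + 0×35000 + 27×61000 + 23×45000 + 41×23000
  = 396000 + 2580000 + 0 + 1647000 + 1035000 + 943000 = 6601000
Σ Nₕ = 36000 + 60000 + 35000 + 61000 + 45000 + 23000 = 260000
Overall mean = 6601000 / 260000 = 25.388462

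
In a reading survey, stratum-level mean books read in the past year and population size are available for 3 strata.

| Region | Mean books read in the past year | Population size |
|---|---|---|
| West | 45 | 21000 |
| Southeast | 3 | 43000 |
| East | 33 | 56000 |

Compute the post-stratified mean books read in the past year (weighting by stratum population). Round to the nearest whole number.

Σ Nₕ·x̄ₕ = 45×21000 + 3×43000 + 33×56000
  = 945000 + 129000 + 1848000 = 2922000
Σ Nₕ = 21000 + 43000 + 56000 = 120000
Overall mean = 2922000 / 120000 = 24.35

24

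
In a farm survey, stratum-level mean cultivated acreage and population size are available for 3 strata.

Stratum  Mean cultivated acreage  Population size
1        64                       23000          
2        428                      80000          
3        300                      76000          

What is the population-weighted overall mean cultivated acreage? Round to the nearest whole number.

327

Σ Nₕ·x̄ₕ = 58512000
Σ Nₕ = 23000 + 80000 + 76000 = 179000
Overall mean = 58512000 / 179000 = 326.88268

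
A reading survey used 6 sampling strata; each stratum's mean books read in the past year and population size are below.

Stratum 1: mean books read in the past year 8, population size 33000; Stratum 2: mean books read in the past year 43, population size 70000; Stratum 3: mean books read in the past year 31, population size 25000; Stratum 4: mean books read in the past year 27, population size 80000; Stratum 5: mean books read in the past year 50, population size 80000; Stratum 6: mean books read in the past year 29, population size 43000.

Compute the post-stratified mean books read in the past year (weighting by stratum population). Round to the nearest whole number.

35

Σ Nₕ·x̄ₕ = 8×33000 + 43×70000 + 31×25000 + 27×80000 + 50×80000 + 29×43000
  = 264000 + 3010000 + 775000 + 2160000 + 4000000 + 1247000 = 11456000
Σ Nₕ = 331000
Overall mean = 11456000 / 331000 = 34.610272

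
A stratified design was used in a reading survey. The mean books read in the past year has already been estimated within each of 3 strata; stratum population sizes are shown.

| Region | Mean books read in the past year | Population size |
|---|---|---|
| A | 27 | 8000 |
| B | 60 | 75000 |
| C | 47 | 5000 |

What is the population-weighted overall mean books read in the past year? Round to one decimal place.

56.3

Σ Nₕ·x̄ₕ = 27×8000 + 60×75000 + 47×5000
  = 216000 + 4500000 + 235000 = 4951000
Σ Nₕ = 8000 + 75000 + 5000 = 88000
Overall mean = 4951000 / 88000 = 56.261364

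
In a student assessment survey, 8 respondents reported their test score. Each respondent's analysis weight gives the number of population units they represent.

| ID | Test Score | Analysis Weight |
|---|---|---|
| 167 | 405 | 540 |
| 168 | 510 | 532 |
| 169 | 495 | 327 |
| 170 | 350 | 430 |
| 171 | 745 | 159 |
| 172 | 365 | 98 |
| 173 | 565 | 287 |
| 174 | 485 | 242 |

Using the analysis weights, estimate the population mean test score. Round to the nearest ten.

470

Weighted sum = 405×540 + 510×532 + 495×327 + 350×430 + 745×159 + 365×98 + 565×287 + 485×242
  = 1236135
Sum of weights = 540 + 532 + 327 + 430 + 159 + 98 + 287 + 242 = 2615
Weighted mean = 1236135 / 2615 = 472.70937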